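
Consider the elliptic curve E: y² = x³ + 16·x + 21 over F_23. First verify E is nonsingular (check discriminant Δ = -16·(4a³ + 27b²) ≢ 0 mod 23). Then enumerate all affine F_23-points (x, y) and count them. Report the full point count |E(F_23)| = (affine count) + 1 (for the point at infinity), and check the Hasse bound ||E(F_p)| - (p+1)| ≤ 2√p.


Affine points = {(3, 2), (3, 21), (7, 4), (7, 19), (10, 10), (10, 13), (12, 3), (12, 20), (15, 5), (15, 18), (16, 7), (16, 16), (17, 10), (17, 13), (18, 0), (19, 10), (19, 13), (21, 2), (21, 21), (22, 2), (22, 21)}; affine count = 21; |E(F_23)| = 22.

Discriminant check: Δ ∝ 4a³ + 27b² = 4·16³ + 27·21² = 4·4096 + 27·441 ≡ 1 (mod 23). Nonzero ⇒ E is nonsingular.
For each x ∈ F_23, compute rhs = x³ + 16·x + 21 mod 23, then count y ∈ F_23 with y² ≡ rhs.
  x = 0: rhs = 21, matching y values: none (0 points).
  x = 1: rhs = 15, matching y values: none (0 points).
  x = 2: rhs = 15, matching y values: none (0 points).
  x = 3: rhs = 4, matching y values: 2, 21 (2 points).
  x = 4: rhs = 11, matching y values: none (0 points).
  x = 5: rhs = 19, matching y values: none (0 points).
  x = 6: rhs = 11, matching y values: none (0 points).
  x = 7: rhs = 16, matching y values: 4, 19 (2 points).
  x = 8: rhs = 17, matching y values: none (0 points).
  x = 9: rhs = 20, matching y values: none (0 points).
  x = 10: rhs = 8, matching y values: 10, 13 (2 points).
  x = 11: rhs = 10, matching y values: none (0 points).
  x = 12: rhs = 9, matching y values: 3, 20 (2 points).
  x = 13: rhs = 11, matching y values: none (0 points).
  x = 14: rhs = 22, matching y values: none (0 points).
  x = 15: rhs = 2, matching y values: 5, 18 (2 points).
  x = 16: rhs = 3, matching y values: 7, 16 (2 points).
  x = 17: rhs = 8, matching y values: 10, 13 (2 points).
  x = 18: rhs = 0, matching y values: 0 (1 points).
  x = 19: rhs = 8, matching y values: 10, 13 (2 points).
  x = 20: rhs = 15, matching y values: none (0 points).
  x = 21: rhs = 4, matching y values: 2, 21 (2 points).
  x = 22: rhs = 4, matching y values: 2, 21 (2 points).
Total affine count: 21.
Full point count |E(F_23)| = 21 + 1 = 22.
Hasse bound: |22 − (23+1)| = |-2| = 2 ≤ 2√23 ≈ 9.5917 ✓.


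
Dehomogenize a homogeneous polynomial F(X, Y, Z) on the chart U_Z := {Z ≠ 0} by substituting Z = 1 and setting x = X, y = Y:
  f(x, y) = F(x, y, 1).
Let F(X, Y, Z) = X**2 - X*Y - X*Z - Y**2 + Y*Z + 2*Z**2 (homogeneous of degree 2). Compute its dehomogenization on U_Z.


f(x, y) = x**2 - x*y - x - y**2 + y + 2

On U_Z we set Z = 1. Each monomial c·X^i·Y^j·Z^k in F becomes c·x^i·y^j·1^k = c·x^i·y^j.
Substituting Z = 1: F(X, Y, 1) = x**2 - x*y - x - y**2 + y + 2.
Note: deg(f) ≤ deg(F) = 2; strict inequality happens when F is divisible by Z (lost terms).


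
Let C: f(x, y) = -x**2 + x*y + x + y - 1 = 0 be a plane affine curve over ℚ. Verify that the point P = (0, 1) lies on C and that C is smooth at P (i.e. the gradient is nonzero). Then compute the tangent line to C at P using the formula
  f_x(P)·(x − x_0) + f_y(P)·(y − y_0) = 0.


Tangent line at P: 2*x + y - 1 = 0.

Step 1: f(0, 1) = 0, so P lies on C.
Step 2: partial derivatives
  f_x(x, y) = -2*x + y + 1, f_y(x, y) = x + 1.
  f_x(P) = 2, f_y(P) = 1 (gradient nonzero, so P is smooth).
Step 3: tangent line at P: 2·(x − 0) + 1·(y − 1) = 0.
Expanding: 2*x + y - 1 = 0.


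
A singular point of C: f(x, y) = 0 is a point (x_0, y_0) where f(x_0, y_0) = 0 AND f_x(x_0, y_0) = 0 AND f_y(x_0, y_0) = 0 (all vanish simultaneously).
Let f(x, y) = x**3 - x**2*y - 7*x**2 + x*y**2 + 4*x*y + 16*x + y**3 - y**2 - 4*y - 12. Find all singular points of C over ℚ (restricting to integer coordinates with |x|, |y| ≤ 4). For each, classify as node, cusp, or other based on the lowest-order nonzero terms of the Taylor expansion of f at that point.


Singular points: {(2, 0)}; classification: node.

Compute partial derivatives:
  f_x = 3*x**2 - 2*x*y - 14*x + y**2 + 4*y + 16.
  f_y = -x**2 + 2*x*y + 4*x + 3*y**2 - 2*y - 4.
Scan x_0 ∈ {−4, ..., 4}. For each x_0, f_y(x_0, y) is a polynomial in y; find its integer roots y ∈ {−4, ..., 4}, then test f_x and f at those candidates.
  x = -4: f_y(-4, y) = 3*y**2 - 10*y - 36; no integer root y with |y| ≤ 4.
  x = -3: f_y(-3, y) = 3*y**2 - 8*y - 25; no integer root y with |y| ≤ 4.
  x = -2: f_y(-2, y) = 3*y**2 - 6*y - 16; no integer root y with |y| ≤ 4.
  x = -1: f_y(-1, y) = 3*y**2 - 4*y - 9; no integer root y with |y| ≤ 4.
  x = 0: f_y(0, y) = 3*y**2 - 2*y - 4; no integer root y with |y| ≤ 4.
  x = 1: f_y(1, y) = 3*y**2 - 1; no integer root y with |y| ≤ 4.
  x = 2: f_y(2, y) = 3*y**2 + 2*y; vanishes at y ∈ {0}. (2, 0): f_x = 0, f = 0 — SINGULAR.
  x = 3: f_y(3, y) = 3*y**2 + 4*y - 1; no integer root y with |y| ≤ 4.
  x = 4: f_y(4, y) = 3*y**2 + 6*y - 4; no integer root y with |y| ≤ 4.
Only singular point on the grid: (2, 0).
Classify: substitute x = 2 + u, y = 0 + v and expand: f = u**3 - u**2*v - u**2 + u*v**2 + v**3 + v**2.
No constant or linear terms (consistent with a singular point). Quadratic part: -u**2 + v**2. Cubic part: u**3 - u**2*v + u*v**2 + v**3.
The quadratic part v**2 - u**2 = (v − u)(v + u) splits into two distinct linear factors, so there are two distinct tangent lines y − 0 = ±(x − 2) — this is a node (ordinary double point).
Classification: node.


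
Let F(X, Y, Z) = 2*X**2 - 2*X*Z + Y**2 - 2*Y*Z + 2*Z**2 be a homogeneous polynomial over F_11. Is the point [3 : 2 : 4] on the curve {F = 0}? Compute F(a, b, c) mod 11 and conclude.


F(3,2,4) ≡ 3 (mod 11); P is NOT on the curve.

Evaluate F(3, 2, 4) term-by-term (mod 11).
  2*X**2 ↦ 2·9·1·1 = 18
  -2*X*Z ↦ -2·3·1·4 = -24
  Y**2 ↦ 1·1·4·1 = 4
  -2*Y*Z ↦ -2·1·2·4 = -16
  2*Z**2 ↦ 2·1·1·16 = 32
Sum: F(3, 2, 4) = (18) + (-24) + (4) + (-16) + (32) = 14.
Reducing mod 11: 14 ≡ 3 (mod 11).
Since F(a, b, c) ≡ 3 ≠ 0 (mod 11), P does NOT lie on the curve.


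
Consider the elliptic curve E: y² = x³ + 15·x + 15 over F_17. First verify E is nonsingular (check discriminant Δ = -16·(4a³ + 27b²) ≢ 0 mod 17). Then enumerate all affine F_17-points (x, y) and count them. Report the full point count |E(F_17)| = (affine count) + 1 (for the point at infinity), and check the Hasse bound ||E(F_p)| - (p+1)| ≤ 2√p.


Affine points = {(0, 7), (0, 10), (2, 6), (2, 11), (3, 6), (3, 11), (6, 7), (6, 10), (7, 2), (7, 15), (8, 1), (8, 16), (10, 3), (10, 14), (11, 7), (11, 10), (12, 6), (12, 11), (16, 4), (16, 13)}; affine count = 20; |E(F_17)| = 21.

Discriminant check: Δ ∝ 4a³ + 27b² = 4·15³ + 27·15² = 4·3375 + 27·225 ≡ 8 (mod 17). Nonzero ⇒ E is nonsingular.
For each x ∈ F_17, compute rhs = x³ + 15·x + 15 mod 17, then count y ∈ F_17 with y² ≡ rhs.
  x = 0: rhs = 15, matching y values: 7, 10 (2 points).
  x = 1: rhs = 14, matching y values: none (0 points).
  x = 2: rhs = 2, matching y values: 6, 11 (2 points).
  x = 3: rhs = 2, matching y values: 6, 11 (2 points).
  x = 4: rhs = 3, matching y values: none (0 points).
  x = 5: rhs = 11, matching y values: none (0 points).
  x = 6: rhs = 15, matching y values: 7, 10 (2 points).
  x = 7: rhs = 4, matching y values: 2, 15 (2 points).
  x = 8: rhs = 1, matching y values: 1, 16 (2 points).
  x = 9: rhs = 12, matching y values: none (0 points).
  x = 10: rhs = 9, matching y values: 3, 14 (2 points).
  x = 11: rhs = 15, matching y values: 7, 10 (2 points).
  x = 12: rhs = 2, matching y values: 6, 11 (2 points).
  x = 13: rhs = 10, matching y values: none (0 points).
  x = 14: rhs = 11, matching y values: none (0 points).
  x = 15: rhs = 11, matching y values: none (0 points).
  x = 16: rhs = 16, matching y values: 4, 13 (2 points).
Total affine count: 20.
Full point count |E(F_17)| = 20 + 1 = 21.
Hasse bound: |21 − (17+1)| = |3| = 3 ≤ 2√17 ≈ 8.2462 ✓.


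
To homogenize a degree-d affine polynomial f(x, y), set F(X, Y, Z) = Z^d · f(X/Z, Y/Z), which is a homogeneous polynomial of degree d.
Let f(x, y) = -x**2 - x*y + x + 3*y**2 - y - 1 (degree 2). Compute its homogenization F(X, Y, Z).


F(X, Y, Z) = -X**2 - X*Y + X*Z + 3*Y**2 - Y*Z - Z**2

deg(f) = 2.
Substitute x = X/Z, y = Y/Z into f, then multiply by Z^2.
  monomial -1·x^2·y^0 ↦ -1·X^2·Y^0·Z^0.
  monomial -1·x^1·y^1 ↦ -1·X^1·Y^1·Z^0.
  monomial 1·x^1·y^0 ↦ 1·X^1·Y^0·Z^1.
  monomial 3·x^0·y^2 ↦ 3·X^0·Y^2·Z^0.
  monomial -1·x^0·y^1 ↦ -1·X^0·Y^1·Z^1.
  monomial -1·x^0·y^0 ↦ -1·X^0·Y^0·Z^2.
Collecting: F(X, Y, Z) = -X**2 - X*Y + X*Z + 3*Y**2 - Y*Z - Z**2.


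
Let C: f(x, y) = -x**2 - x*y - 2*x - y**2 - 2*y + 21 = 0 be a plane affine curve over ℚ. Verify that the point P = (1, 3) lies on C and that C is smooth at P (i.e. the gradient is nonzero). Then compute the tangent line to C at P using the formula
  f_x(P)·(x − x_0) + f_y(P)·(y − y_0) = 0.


Tangent line at P: -7*x - 9*y + 34 = 0.

Step 1: f(1, 3) = 0, so P lies on C.
Step 2: partial derivatives
  f_x(x, y) = -2*x - y - 2, f_y(x, y) = -x - 2*y - 2.
  f_x(P) = -7, f_y(P) = -9 (gradient nonzero, so P is smooth).
Step 3: tangent line at P: -7·(x − 1) + -9·(y − 3) = 0.
Expanding: -7*x - 9*y + 34 = 0.


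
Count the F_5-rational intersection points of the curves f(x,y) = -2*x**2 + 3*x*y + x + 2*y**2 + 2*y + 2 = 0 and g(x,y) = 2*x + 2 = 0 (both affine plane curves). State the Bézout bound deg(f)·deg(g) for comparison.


Common zeros: {(4, 1), (4, 2)}; count = 2; Bézout bound = 2.

deg(f) = 2, deg(g) = 1, so Bézout bound = 2.
Scan x ∈ F_5. For each x, list the y ∈ F_5 with f(x, y) ≡ 0 and those with g(x, y) ≡ 0 (mod 5); the common zeros in that column are the intersection.
  x = 0: f ≡ 0 at y ∈ ∅; g ≡ 0 at y ∈ ∅; common: ∅.
  x = 1: f ≡ 0 at y ∈ ∅; g ≡ 0 at y ∈ ∅; common: ∅.
  x = 2: f ≡ 0 at y ∈ {2, 4}; g ≡ 0 at y ∈ ∅; common: ∅.
  x = 3: f ≡ 0 at y ∈ {1}; g ≡ 0 at y ∈ ∅; common: ∅.
  x = 4: f ≡ 0 at y ∈ {1, 2}; g ≡ 0 at y ∈ {0, 1, 2, 3, 4}; common: {1, 2}.
Collecting: common zeros = {(4, 1), (4, 2)}, so the count is 2.
Comparison with the Bézout bound: 2 ≤ 2 = deg(f)·deg(g), as expected for curves with no common component (the bound is attained).


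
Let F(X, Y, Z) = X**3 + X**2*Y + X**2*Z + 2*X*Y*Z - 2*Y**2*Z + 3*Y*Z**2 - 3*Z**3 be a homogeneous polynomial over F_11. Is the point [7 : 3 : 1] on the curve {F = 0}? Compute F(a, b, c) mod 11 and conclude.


F(7,3,1) ≡ 8 (mod 11); P is NOT on the curve.

Evaluate F(7, 3, 1) term-by-term (mod 11).
  X**3 ↦ 1·343·1·1 = 343
  X**2*Y ↦ 1·49·3·1 = 147
  X**2*Z ↦ 1·49·1·1 = 49
  2*X*Y*Z ↦ 2·7·3·1 = 42
  -2*Y**2*Z ↦ -2·1·9·1 = -18
  3*Y*Z**2 ↦ 3·1·3·1 = 9
  -3*Z**3 ↦ -3·1·1·1 = -3
Sum: F(7, 3, 1) = (343) + (147) + (49) + (42) + (-18) + (9) + (-3) = 569.
Reducing mod 11: 569 ≡ 8 (mod 11).
Since F(a, b, c) ≡ 8 ≠ 0 (mod 11), P does NOT lie on the curve.


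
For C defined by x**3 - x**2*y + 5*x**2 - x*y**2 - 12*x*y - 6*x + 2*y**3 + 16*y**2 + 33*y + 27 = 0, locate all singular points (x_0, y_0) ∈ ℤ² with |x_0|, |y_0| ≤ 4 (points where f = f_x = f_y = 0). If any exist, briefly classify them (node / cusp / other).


Singular points: {(-3, -3)}; classification: node.

Compute partial derivatives:
  f_x = 3*x**2 - 2*x*y + 10*x - y**2 - 12*y - 6.
  f_y = -x**2 - 2*x*y - 12*x + 6*y**2 + 32*y + 33.
Scan x_0 ∈ {−4, ..., 4}. For each x_0, f_y(x_0, y) is a polynomial in y; find its integer roots y ∈ {−4, ..., 4}, then test f_x and f at those candidates.
  x = -4: f_y(-4, y) = 6*y**2 + 40*y + 65; no integer root y with |y| ≤ 4.
  x = -3: f_y(-3, y) = 6*y**2 + 38*y + 60; vanishes at y ∈ {-3}. (-3, -3): f_x = 0, f = 0 — SINGULAR.
  x = -2: f_y(-2, y) = 6*y**2 + 36*y + 53; no integer root y with |y| ≤ 4.
  x = -1: f_y(-1, y) = 6*y**2 + 34*y + 44; vanishes at y ∈ {-2}. (-1, -2): f_x = 3 ≠ 0.
  x = 0: f_y(0, y) = 6*y**2 + 32*y + 33; no integer root y with |y| ≤ 4.
  x = 1: f_y(1, y) = 6*y**2 + 30*y + 20; no integer root y with |y| ≤ 4.
  x = 2: f_y(2, y) = 6*y**2 + 28*y + 5; no integer root y with |y| ≤ 4.
  x = 3: f_y(3, y) = 6*y**2 + 26*y - 12; no integer root y with |y| ≤ 4.
  x = 4: f_y(4, y) = 6*y**2 + 24*y - 31; no integer root y with |y| ≤ 4.
Only singular point on the grid: (-3, -3).
Classify: substitute x = -3 + u, y = -3 + v and expand: f = u**3 - u**2*v - u**2 - u*v**2 + 2*v**3 + v**2.
No constant or linear terms (consistent with a singular point). Quadratic part: -u**2 + v**2. Cubic part: u**3 - u**2*v - u*v**2 + 2*v**3.
The quadratic part v**2 - u**2 = (v − u)(v + u) splits into two distinct linear factors, so there are two distinct tangent lines y − -3 = ±(x − -3) — this is a node (ordinary double point).
Classification: node.


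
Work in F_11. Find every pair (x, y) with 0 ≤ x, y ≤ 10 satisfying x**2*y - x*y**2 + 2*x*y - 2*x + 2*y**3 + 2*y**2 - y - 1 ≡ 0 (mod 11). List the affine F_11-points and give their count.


Affine F_11-points: {(0, 10), (1, 3), (3, 2), (3, 6), (3, 9), (5, 0), (5, 1), (5, 6), (6, 10), (7, 1), (8, 3), (9, 2)}; count = 12.

For each of the 121 pairs (x, y) ∈ F_11², evaluate f(x, y) mod 11. Record the zeros.
  x = 0: [0↦10, 1↦2, 2↦10, 3↦2, 4↦1, 5↦8, 6↦2, 7↦6, 8↦10, 9↦4, 10↦0]  zeros at y ∈ {10}
  x = 1: [0↦8, 1↦2, 2↦10, 3↦0, 4↦6, 5↦7, 6↦4, 7↦9, 8↦1, 9↦3, 10↦5]  zeros at y ∈ {3}
  x = 2: [0↦6, 1↦4, 2↦3, 3↦4, 4↦8, 5↦5, 6↦7, 7↦4, 8↦8, 9↦9, 10↦8]  zeros at y ∈ ∅
  x = 3: [0↦4, 1↦8, 2↦0, 3↦3, 4↦7, 5↦2, 6↦0, 7↦2, 8↦9, 9↦0, 10↦9]  zeros at y ∈ {2, 6, 9}
  x = 4: [0↦2, 1↦3, 2↦1, 3↦8, 4↦3, 5↦9, 6↦5, 7↦3, 8↦4, 9↦9, 10↦8]  zeros at y ∈ ∅
  x = 5: [0↦0, 1↦0, 2↦6, 3↦8, 4↦7, 5↦4, 6↦0, 7↦7, 8↦4, 9↦3, 10↦5]  zeros at y ∈ {0, 1, 6}
  x = 6: [0↦9, 1↦10, 2↦4, 3↦3, 4↦8, 5↦9, 6↦7, 7↦3, 8↦9, 9↦4, 10↦0]  zeros at y ∈ {10}
  x = 7: [0↦7, 1↦0, 2↦6, 3↦4, 4↦6, 5↦2, 6↦4, 7↦2, 8↦8, 9↦1, 10↦4]  zeros at y ∈ {1}
  x = 8: [0↦5, 1↦3, 2↦1, 3↦0, 4↦1, 5↦5, 6↦2, 7↦4, 8↦1, 9↦5, 10↦6]  zeros at y ∈ {3}
  x = 9: [0↦3, 1↦8, 2↦0, 3↦2, 4↦4, 5↦7, 6↦1, 7↦9, 8↦10, 9↦5, 10↦6]  zeros at y ∈ {2}
  x = 10: [0↦1, 1↦4, 2↦3, 3↦10, 4↦4, 5↦8, 6↦1, 7↦6, 8↦2, 9↦1, 10↦4]  zeros at y ∈ ∅
Collecting zeros: affine points = {(0, 10), (1, 3), (3, 2), (3, 6), (3, 9), (5, 0), (5, 1), (5, 6), (6, 10), (7, 1), (8, 3), (9, 2)}.
Total count |C(F_11)_aff| = 12.


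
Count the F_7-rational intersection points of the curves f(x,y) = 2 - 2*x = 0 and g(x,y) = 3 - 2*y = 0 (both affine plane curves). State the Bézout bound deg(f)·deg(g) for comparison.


Common zeros: {(1, 5)}; count = 1; Bézout bound = 1.

deg(f) = 1, deg(g) = 1, so Bézout bound = 1.
Scan x ∈ F_7. For each x, list the y ∈ F_7 with f(x, y) ≡ 0 and those with g(x, y) ≡ 0 (mod 7); the common zeros in that column are the intersection.
  x = 0: f ≡ 0 at y ∈ ∅; g ≡ 0 at y ∈ {5}; common: ∅.
  x = 1: f ≡ 0 at y ∈ {0, 1, 2, 3, 4, 5, 6}; g ≡ 0 at y ∈ {5}; common: {5}.
  x = 2: f ≡ 0 at y ∈ ∅; g ≡ 0 at y ∈ {5}; common: ∅.
  x = 3: f ≡ 0 at y ∈ ∅; g ≡ 0 at y ∈ {5}; common: ∅.
  x = 4: f ≡ 0 at y ∈ ∅; g ≡ 0 at y ∈ {5}; common: ∅.
  x = 5: f ≡ 0 at y ∈ ∅; g ≡ 0 at y ∈ {5}; common: ∅.
  x = 6: f ≡ 0 at y ∈ ∅; g ≡ 0 at y ∈ {5}; common: ∅.
Collecting: common zeros = {(1, 5)}, so the count is 1.
Comparison with the Bézout bound: 1 ≤ 1 = deg(f)·deg(g), as expected for curves with no common component (the bound is attained).


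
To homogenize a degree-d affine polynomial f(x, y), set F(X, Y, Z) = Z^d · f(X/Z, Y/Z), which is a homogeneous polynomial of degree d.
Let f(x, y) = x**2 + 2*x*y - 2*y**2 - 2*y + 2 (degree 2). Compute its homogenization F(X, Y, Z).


F(X, Y, Z) = X**2 + 2*X*Y - 2*Y**2 - 2*Y*Z + 2*Z**2

deg(f) = 2.
Substitute x = X/Z, y = Y/Z into f, then multiply by Z^2.
  monomial 1·x^2·y^0 ↦ 1·X^2·Y^0·Z^0.
  monomial 2·x^1·y^1 ↦ 2·X^1·Y^1·Z^0.
  monomial -2·x^0·y^2 ↦ -2·X^0·Y^2·Z^0.
  monomial -2·x^0·y^1 ↦ -2·X^0·Y^1·Z^1.
  monomial 2·x^0·y^0 ↦ 2·X^0·Y^0·Z^2.
Collecting: F(X, Y, Z) = X**2 + 2*X*Y - 2*Y**2 - 2*Y*Z + 2*Z**2.


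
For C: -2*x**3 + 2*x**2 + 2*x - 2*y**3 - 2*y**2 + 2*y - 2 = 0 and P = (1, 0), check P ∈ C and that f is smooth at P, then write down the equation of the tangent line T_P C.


Tangent line at P: 2*y = 0.

Step 1: f(1, 0) = 0, so P lies on C.
Step 2: partial derivatives
  f_x(x, y) = -6*x**2 + 4*x + 2, f_y(x, y) = -6*y**2 - 4*y + 2.
  f_x(P) = 0, f_y(P) = 2 (gradient nonzero, so P is smooth).
Step 3: tangent line at P: 0·(x − 1) + 2·(y − 0) = 0.
Expanding: 2*y = 0.


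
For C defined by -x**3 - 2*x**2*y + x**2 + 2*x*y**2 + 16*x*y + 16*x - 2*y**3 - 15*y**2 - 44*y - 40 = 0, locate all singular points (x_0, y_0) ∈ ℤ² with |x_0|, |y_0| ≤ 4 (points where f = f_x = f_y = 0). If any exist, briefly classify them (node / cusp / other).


Singular points: {(2, -2)}; classification: node.

Compute partial derivatives:
  f_x = -3*x**2 - 4*x*y + 2*x + 2*y**2 + 16*y + 16.
  f_y = -2*x**2 + 4*x*y + 16*x - 6*y**2 - 30*y - 44.
Scan x_0 ∈ {−4, ..., 4}. For each x_0, f_y(x_0, y) is a polynomial in y; find its integer roots y ∈ {−4, ..., 4}, then test f_x and f at those candidates.
  x = -4: f_y(-4, y) = -6*y**2 - 46*y - 140; no integer root y with |y| ≤ 4.
  x = -3: f_y(-3, y) = -6*y**2 - 42*y - 110; no integer root y with |y| ≤ 4.
  x = -2: f_y(-2, y) = -6*y**2 - 38*y - 84; no integer root y with |y| ≤ 4.
  x = -1: f_y(-1, y) = -6*y**2 - 34*y - 62; no integer root y with |y| ≤ 4.
  x = 0: f_y(0, y) = -6*y**2 - 30*y - 44; no integer root y with |y| ≤ 4.
  x = 1: f_y(1, y) = -6*y**2 - 26*y - 30; no integer root y with |y| ≤ 4.
  x = 2: f_y(2, y) = -6*y**2 - 22*y - 20; vanishes at y ∈ {-2}. (2, -2): f_x = 0, f = 0 — SINGULAR.
  x = 3: f_y(3, y) = -6*y**2 - 18*y - 14; no integer root y with |y| ≤ 4.
  x = 4: f_y(4, y) = -6*y**2 - 14*y - 12; no integer root y with |y| ≤ 4.
Only singular point on the grid: (2, -2).
Classify: substitute x = 2 + u, y = -2 + v and expand: f = -u**3 - 2*u**2*v - u**2 + 2*u*v**2 - 2*v**3 + v**2.
No constant or linear terms (consistent with a singular point). Quadratic part: -u**2 + v**2. Cubic part: -u**3 - 2*u**2*v + 2*u*v**2 - 2*v**3.
The quadratic part v**2 - u**2 = (v − u)(v + u) splits into two distinct linear factors, so there are two distinct tangent lines y − -2 = ±(x − 2) — this is a node (ordinary double point).
Classification: node.


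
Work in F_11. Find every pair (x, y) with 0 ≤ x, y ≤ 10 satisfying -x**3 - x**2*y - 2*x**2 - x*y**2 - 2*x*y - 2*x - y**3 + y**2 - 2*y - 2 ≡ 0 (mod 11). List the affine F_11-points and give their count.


Affine F_11-points: {(1, 6), (1, 7), (1, 9), (2, 0), (2, 3), (2, 7), (5, 0), (5, 9), (8, 1), (8, 2), (9, 4), (10, 7)}; count = 12.

For each of the 121 pairs (x, y) ∈ F_11², evaluate f(x, y) mod 11. Record the zeros.
  x = 0: [0↦9, 1↦7, 2↦1, 3↦7, 4↦8, 5↦9, 6↦4, 7↦9, 8↦7, 9↦3, 10↦2]  zeros at y ∈ ∅
  x = 1: [0↦4, 1↦9, 2↦8, 3↦6, 4↦8, 5↦8, 6↦0, 7↦0, 8↦2, 9↦0, 10↦10]  zeros at y ∈ {6, 7, 9}
  x = 2: [0↦0, 1↦10, 2↦1, 3↦0, 4↦1, 5↦9, 6↦7, 7↦0, 8↦4, 9↦2, 10↦10]  zeros at y ∈ {0, 3, 7}
  x = 3: [0↦2, 1↦4, 2↦7, 3↦5, 4↦3, 5↦6, 6↦8, 7↦3, 8↦7, 9↦3, 10↦7]  zeros at y ∈ ∅
  x = 4: [0↦4, 1↦7, 2↦9, 3↦4, 4↦8, 5↦4, 6↦8, 7↦3, 8↦5, 9↦8, 10↦6]  zeros at y ∈ ∅
  x = 5: [0↦0, 1↦2, 2↦1, 3↦2, 4↦10, 5↦8, 6↦1, 7↦5, 8↦3, 9↦0, 10↦1]  zeros at y ∈ {0, 9}
  x = 6: [0↦6, 1↦5, 2↦10, 3↦4, 4↦3, 5↦1, 6↦3, 7↦3, 8↦6, 9↦6, 10↦8]  zeros at y ∈ ∅
  x = 7: [0↦5, 1↦10, 2↦8, 3↦4, 4↦3, 5↦10, 6↦8, 7↦2, 8↦8, 9↦9, 10↦10]  zeros at y ∈ ∅
  x = 8: [0↦2, 1↦0, 2↦0, 3↦7, 4↦4, 5↦7, 6↦10, 7↦7, 8↦3, 9↦3, 10↦1]  zeros at y ∈ {1, 2}
  x = 9: [0↦2, 1↦2, 2↦2, 3↦7, 4↦0, 5↦8, 6↦3, 7↦1, 8↦7, 9↦4, 10↦8]  zeros at y ∈ {4}
  x = 10: [0↦10, 1↦10, 2↦8, 3↦9, 4↦7, 5↦7, 6↦3, 7↦0, 8↦3, 9↦6, 10↦3]  zeros at y ∈ {7}
Collecting zeros: affine points = {(1, 6), (1, 7), (1, 9), (2, 0), (2, 3), (2, 7), (5, 0), (5, 9), (8, 1), (8, 2), (9, 4), (10, 7)}.
Total count |C(F_11)_aff| = 12.


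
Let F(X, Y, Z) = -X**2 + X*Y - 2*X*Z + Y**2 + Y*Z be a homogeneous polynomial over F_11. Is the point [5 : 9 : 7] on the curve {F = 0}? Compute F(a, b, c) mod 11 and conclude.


F(5,9,7) ≡ 6 (mod 11); P is NOT on the curve.

Evaluate F(5, 9, 7) term-by-term (mod 11).
  -X**2 ↦ -1·25·1·1 = -25
  X*Y ↦ 1·5·9·1 = 45
  -2*X*Z ↦ -2·5·1·7 = -70
  Y**2 ↦ 1·1·81·1 = 81
  Y*Z ↦ 1·1·9·7 = 63
Sum: F(5, 9, 7) = (-25) + (45) + (-70) + (81) + (63) = 94.
Reducing mod 11: 94 ≡ 6 (mod 11).
Since F(a, b, c) ≡ 6 ≠ 0 (mod 11), P does NOT lie on the curve.


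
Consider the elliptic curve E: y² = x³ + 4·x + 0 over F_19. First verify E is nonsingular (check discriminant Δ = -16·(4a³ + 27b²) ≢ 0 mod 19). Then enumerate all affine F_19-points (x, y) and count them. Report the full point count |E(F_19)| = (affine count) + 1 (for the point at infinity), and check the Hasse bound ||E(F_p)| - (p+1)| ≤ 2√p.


Affine points = {(0, 0), (1, 9), (1, 10), (2, 4), (2, 15), (3, 1), (3, 18), (4, 2), (4, 17), (9, 9), (9, 10), (11, 8), (11, 11), (12, 3), (12, 16), (13, 8), (13, 11), (14, 8), (14, 11)}; affine count = 19; |E(F_19)| = 20.

Discriminant check: Δ ∝ 4a³ + 27b² = 4·4³ + 27·0² = 4·64 + 27·0 ≡ 9 (mod 19). Nonzero ⇒ E is nonsingular.
For each x ∈ F_19, compute rhs = x³ + 4·x + 0 mod 19, then count y ∈ F_19 with y² ≡ rhs.
  x = 0: rhs = 0, matching y values: 0 (1 points).
  x = 1: rhs = 5, matching y values: 9, 10 (2 points).
  x = 2: rhs = 16, matching y values: 4, 15 (2 points).
  x = 3: rhs = 1, matching y values: 1, 18 (2 points).
  x = 4: rhs = 4, matching y values: 2, 17 (2 points).
  x = 5: rhs = 12, matching y values: none (0 points).
  x = 6: rhs = 12, matching y values: none (0 points).
  x = 7: rhs = 10, matching y values: none (0 points).
  x = 8: rhs = 12, matching y values: none (0 points).
  x = 9: rhs = 5, matching y values: 9, 10 (2 points).
  x = 10: rhs = 14, matching y values: none (0 points).
  x = 11: rhs = 7, matching y values: 8, 11 (2 points).
  x = 12: rhs = 9, matching y values: 3, 16 (2 points).
  x = 13: rhs = 7, matching y values: 8, 11 (2 points).
  x = 14: rhs = 7, matching y values: 8, 11 (2 points).
  x = 15: rhs = 15, matching y values: none (0 points).
  x = 16: rhs = 18, matching y values: none (0 points).
  x = 17: rhs = 3, matching y values: none (0 points).
  x = 18: rhs = 14, matching y values: none (0 points).
Total affine count: 19.
Full point count |E(F_19)| = 19 + 1 = 20.
Hasse bound: |20 − (19+1)| = |0| = 0 ≤ 2√19 ≈ 8.7178 ✓.


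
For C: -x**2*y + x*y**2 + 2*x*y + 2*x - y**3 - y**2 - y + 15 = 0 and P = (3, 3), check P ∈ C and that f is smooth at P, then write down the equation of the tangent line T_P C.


Tangent line at P: -x - 19*y + 60 = 0.

Step 1: f(3, 3) = 0, so P lies on C.
Step 2: partial derivatives
  f_x(x, y) = -2*x*y + y**2 + 2*y + 2, f_y(x, y) = -x**2 + 2*x*y + 2*x - 3*y**2 - 2*y - 1.
  f_x(P) = -1, f_y(P) = -19 (gradient nonzero, so P is smooth).
Step 3: tangent line at P: -1·(x − 3) + -19·(y − 3) = 0.
Expanding: -x - 19*y + 60 = 0.


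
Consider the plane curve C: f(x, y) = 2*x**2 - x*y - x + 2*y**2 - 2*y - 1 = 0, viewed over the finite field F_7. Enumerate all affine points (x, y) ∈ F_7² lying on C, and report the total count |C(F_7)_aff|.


Affine F_7-points: {(1, 0), (1, 5), (2, 4), (2, 5), (3, 0), (3, 6), (4, 4), (4, 6)}; count = 8.

For each of the 49 pairs (x, y) ∈ F_7², evaluate f(x, y) mod 7. Record the zeros.
  x = 0: [0↦6, 1↦6, 2↦3, 3↦4, 4↦2, 5↦4, 6↦3]  zeros at y ∈ ∅
  x = 1: [0↦0, 1↦6, 2↦2, 3↦2, 4↦6, 5↦0, 6↦5]  zeros at y ∈ {0, 5}
  x = 2: [0↦5, 1↦3, 2↦5, 3↦4, 4↦0, 5↦0, 6↦4]  zeros at y ∈ {4, 5}
  x = 3: [0↦0, 1↦4, 2↦5, 3↦3, 4↦5, 5↦4, 6↦0]  zeros at y ∈ {0, 6}
  x = 4: [0↦6, 1↦2, 2↦2, 3↦6, 4↦0, 5↦5, 6↦0]  zeros at y ∈ {4, 6}
  x = 5: [0↦2, 1↦4, 2↦3, 3↦6, 4↦6, 5↦3, 6↦4]  zeros at y ∈ ∅
  x = 6: [0↦2, 1↦3, 2↦1, 3↦3, 4↦2, 5↦5, 6↦5]  zeros at y ∈ ∅
Collecting zeros: affine points = {(1, 0), (1, 5), (2, 4), (2, 5), (3, 0), (3, 6), (4, 4), (4, 6)}.
Total count |C(F_7)_aff| = 8.


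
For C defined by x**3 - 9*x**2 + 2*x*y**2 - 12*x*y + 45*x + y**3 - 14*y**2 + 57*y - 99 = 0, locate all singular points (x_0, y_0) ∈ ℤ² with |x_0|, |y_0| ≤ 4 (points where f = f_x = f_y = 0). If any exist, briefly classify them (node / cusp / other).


Singular points: {(3, 3)}; classification: cusp.

Compute partial derivatives:
  f_x = 3*x**2 - 18*x + 2*y**2 - 12*y + 45.
  f_y = 4*x*y - 12*x + 3*y**2 - 28*y + 57.
Scan x_0 ∈ {−4, ..., 4}. For each x_0, f_y(x_0, y) is a polynomial in y; find its integer roots y ∈ {−4, ..., 4}, then test f_x and f at those candidates.
  x = -4: f_y(-4, y) = 3*y**2 - 44*y + 105; vanishes at y ∈ {3}. (-4, 3): f_x = 147 ≠ 0.
  x = -3: f_y(-3, y) = 3*y**2 - 40*y + 93; vanishes at y ∈ {3}. (-3, 3): f_x = 108 ≠ 0.
  x = -2: f_y(-2, y) = 3*y**2 - 36*y + 81; vanishes at y ∈ {3}. (-2, 3): f_x = 75 ≠ 0.
  x = -1: f_y(-1, y) = 3*y**2 - 32*y + 69; vanishes at y ∈ {3}. (-1, 3): f_x = 48 ≠ 0.
  x = 0: f_y(0, y) = 3*y**2 - 28*y + 57; vanishes at y ∈ {3}. (0, 3): f_x = 27 ≠ 0.
  x = 1: f_y(1, y) = 3*y**2 - 24*y + 45; vanishes at y ∈ {3}. (1, 3): f_x = 12 ≠ 0.
  x = 2: f_y(2, y) = 3*y**2 - 20*y + 33; vanishes at y ∈ {3}. (2, 3): f_x = 3 ≠ 0.
  x = 3: f_y(3, y) = 3*y**2 - 16*y + 21; vanishes at y ∈ {3}. (3, 3): f_x = 0, f = 0 — SINGULAR.
  x = 4: f_y(4, y) = 3*y**2 - 12*y + 9; vanishes at y ∈ {1, 3}. (4, 1): f_x = 11 ≠ 0; (4, 3): f_x = 3 ≠ 0.
Only singular point on the grid: (3, 3).
Classify: substitute x = 3 + u, y = 3 + v and expand: f = u**3 + 2*u*v**2 + v**3 + v**2.
No constant or linear terms (consistent with a singular point). Quadratic part: v**2. Cubic part: u**3 + 2*u*v**2 + v**3.
The quadratic part v**2 is a perfect square, so there is a single (double) tangent line v = 0, i.e. y = 3. Restricting the cubic part to that line (v = 0) leaves u**3 ≠ 0, so f is not divisible by v and the branch is v² ≈ -u**3 to lowest order — this is a cusp.
Classification: cusp.


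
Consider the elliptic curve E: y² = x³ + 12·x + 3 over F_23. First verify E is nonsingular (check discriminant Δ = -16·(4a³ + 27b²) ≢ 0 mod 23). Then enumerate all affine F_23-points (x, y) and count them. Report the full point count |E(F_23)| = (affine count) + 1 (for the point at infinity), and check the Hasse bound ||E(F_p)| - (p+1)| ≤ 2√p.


Affine points = {(0, 7), (0, 16), (1, 4), (1, 19), (2, 9), (2, 14), (4, 0), (5, 2), (5, 21), (7, 4), (7, 19), (8, 6), (8, 17), (9, 9), (9, 14), (12, 9), (12, 14), (15, 4), (15, 19), (16, 6), (16, 17), (18, 5), (18, 18), (19, 11), (19, 12), (20, 3), (20, 20), (22, 6), (22, 17)}; affine count = 29; |E(F_23)| = 30.

Discriminant check: Δ ∝ 4a³ + 27b² = 4·12³ + 27·3² = 4·1728 + 27·9 ≡ 2 (mod 23). Nonzero ⇒ E is nonsingular.
For each x ∈ F_23, compute rhs = x³ + 12·x + 3 mod 23, then count y ∈ F_23 with y² ≡ rhs.
  x = 0: rhs = 3, matching y values: 7, 16 (2 points).
  x = 1: rhs = 16, matching y values: 4, 19 (2 points).
  x = 2: rhs = 12, matching y values: 9, 14 (2 points).
  x = 3: rhs = 20, matching y values: none (0 points).
  x = 4: rhs = 0, matching y values: 0 (1 points).
  x = 5: rhs = 4, matching y values: 2, 21 (2 points).
  x = 6: rhs = 15, matching y values: none (0 points).
  x = 7: rhs = 16, matching y values: 4, 19 (2 points).
  x = 8: rhs = 13, matching y values: 6, 17 (2 points).
  x = 9: rhs = 12, matching y values: 9, 14 (2 points).
  x = 10: rhs = 19, matching y values: none (0 points).
  x = 11: rhs = 17, matching y values: none (0 points).
  x = 12: rhs = 12, matching y values: 9, 14 (2 points).
  x = 13: rhs = 10, matching y values: none (0 points).
  x = 14: rhs = 17, matching y values: none (0 points).
  x = 15: rhs = 16, matching y values: 4, 19 (2 points).
  x = 16: rhs = 13, matching y values: 6, 17 (2 points).
  x = 17: rhs = 14, matching y values: none (0 points).
  x = 18: rhs = 2, matching y values: 5, 18 (2 points).
  x = 19: rhs = 6, matching y values: 11, 12 (2 points).
  x = 20: rhs = 9, matching y values: 3, 20 (2 points).
  x = 21: rhs = 17, matching y values: none (0 points).
  x = 22: rhs = 13, matching y values: 6, 17 (2 points).
Total affine count: 29.
Full point count |E(F_23)| = 29 + 1 = 30.
Hasse bound: |30 − (23+1)| = |6| = 6 ≤ 2√23 ≈ 9.5917 ✓.


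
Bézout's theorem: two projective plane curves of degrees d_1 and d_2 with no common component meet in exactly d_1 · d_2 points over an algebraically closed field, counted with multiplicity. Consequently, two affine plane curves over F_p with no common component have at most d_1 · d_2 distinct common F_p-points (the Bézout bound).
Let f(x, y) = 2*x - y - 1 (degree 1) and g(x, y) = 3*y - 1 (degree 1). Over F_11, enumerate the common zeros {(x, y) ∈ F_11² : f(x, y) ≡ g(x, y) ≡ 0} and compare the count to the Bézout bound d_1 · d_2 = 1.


Common zeros: {(8, 4)}; count = 1; Bézout bound = 1.

deg(f) = 1, deg(g) = 1, so Bézout bound = 1.
Scan x ∈ F_11. For each x, list the y ∈ F_11 with f(x, y) ≡ 0 and those with g(x, y) ≡ 0 (mod 11); the common zeros in that column are the intersection.
  x = 0: f ≡ 0 at y ∈ {10}; g ≡ 0 at y ∈ {4}; common: ∅.
  x = 1: f ≡ 0 at y ∈ {1}; g ≡ 0 at y ∈ {4}; common: ∅.
  x = 2: f ≡ 0 at y ∈ {3}; g ≡ 0 at y ∈ {4}; common: ∅.
  x = 3: f ≡ 0 at y ∈ {5}; g ≡ 0 at y ∈ {4}; common: ∅.
  x = 4: f ≡ 0 at y ∈ {7}; g ≡ 0 at y ∈ {4}; common: ∅.
  x = 5: f ≡ 0 at y ∈ {9}; g ≡ 0 at y ∈ {4}; common: ∅.
  x = 6: f ≡ 0 at y ∈ {0}; g ≡ 0 at y ∈ {4}; common: ∅.
  x = 7: f ≡ 0 at y ∈ {2}; g ≡ 0 at y ∈ {4}; common: ∅.
  x = 8: f ≡ 0 at y ∈ {4}; g ≡ 0 at y ∈ {4}; common: {4}.
  x = 9: f ≡ 0 at y ∈ {6}; g ≡ 0 at y ∈ {4}; common: ∅.
  x = 10: f ≡ 0 at y ∈ {8}; g ≡ 0 at y ∈ {4}; common: ∅.
Collecting: common zeros = {(8, 4)}, so the count is 1.
Comparison with the Bézout bound: 1 ≤ 1 = deg(f)·deg(g), as expected for curves with no common component (the bound is attained).


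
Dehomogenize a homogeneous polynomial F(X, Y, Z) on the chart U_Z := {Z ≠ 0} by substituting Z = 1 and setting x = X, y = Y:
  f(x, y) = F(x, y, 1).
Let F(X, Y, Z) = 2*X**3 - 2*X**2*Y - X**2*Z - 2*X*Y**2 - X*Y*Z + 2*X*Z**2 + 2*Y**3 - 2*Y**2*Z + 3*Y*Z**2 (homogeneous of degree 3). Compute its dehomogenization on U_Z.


f(x, y) = 2*x**3 - 2*x**2*y - x**2 - 2*x*y**2 - x*y + 2*x + 2*y**3 - 2*y**2 + 3*y

On U_Z we set Z = 1. Each monomial c·X^i·Y^j·Z^k in F becomes c·x^i·y^j·1^k = c·x^i·y^j.
Substituting Z = 1: F(X, Y, 1) = 2*x**3 - 2*x**2*y - x**2 - 2*x*y**2 - x*y + 2*x + 2*y**3 - 2*y**2 + 3*y.
Note: deg(f) ≤ deg(F) = 3; strict inequality happens when F is divisible by Z (lost terms).


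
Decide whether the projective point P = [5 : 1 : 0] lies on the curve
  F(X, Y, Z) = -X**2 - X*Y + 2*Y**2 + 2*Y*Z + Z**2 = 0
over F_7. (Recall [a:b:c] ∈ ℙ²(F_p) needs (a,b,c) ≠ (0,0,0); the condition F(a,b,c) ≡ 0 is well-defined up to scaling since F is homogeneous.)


F(5,1,0) ≡ 0 (mod 7); P is on the curve.

Evaluate F(5, 1, 0) term-by-term (mod 7).
  -X**2 ↦ -1·25·1·1 = -25
  -X*Y ↦ -1·5·1·1 = -5
  2*Y**2 ↦ 2·1·1·1 = 2
  2*Y*Z ↦ 2·1·1·0 = 0
  Z**2 ↦ 1·1·1·0 = 0
Sum: F(5, 1, 0) = (-25) + (-5) + (2) + (0) + (0) = -28.
Reducing mod 7: -28 ≡ 0 (mod 7).
Since F(a, b, c) ≡ 0 (mod 7), P lies on the curve.


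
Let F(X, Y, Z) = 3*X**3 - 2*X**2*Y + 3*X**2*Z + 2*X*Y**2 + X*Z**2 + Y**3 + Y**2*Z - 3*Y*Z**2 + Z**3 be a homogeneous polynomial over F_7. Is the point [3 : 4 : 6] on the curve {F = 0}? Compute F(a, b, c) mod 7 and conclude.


F(3,4,6) ≡ 4 (mod 7); P is NOT on the curve.

Evaluate F(3, 4, 6) term-by-term (mod 7).
  3*X**3 ↦ 3·27·1·1 = 81
  -2*X**2*Y ↦ -2·9·4·1 = -72
  3*X**2*Z ↦ 3·9·1·6 = 162
  2*X*Y**2 ↦ 2·3·16·1 = 96
  X*Z**2 ↦ 1·3·1·36 = 108
  Y**3 ↦ 1·1·64·1 = 64
  Y**2*Z ↦ 1·1·16·6 = 96
  -3*Y*Z**2 ↦ -3·1·4·36 = -432
  Z**3 ↦ 1·1·1·216 = 216
Sum: F(3, 4, 6) = (81) + (-72) + (162) + (96) + (108) + (64) + (96) + (-432) + (216) = 319.
Reducing mod 7: 319 ≡ 4 (mod 7).
Since F(a, b, c) ≡ 4 ≠ 0 (mod 7), P does NOT lie on the curve.


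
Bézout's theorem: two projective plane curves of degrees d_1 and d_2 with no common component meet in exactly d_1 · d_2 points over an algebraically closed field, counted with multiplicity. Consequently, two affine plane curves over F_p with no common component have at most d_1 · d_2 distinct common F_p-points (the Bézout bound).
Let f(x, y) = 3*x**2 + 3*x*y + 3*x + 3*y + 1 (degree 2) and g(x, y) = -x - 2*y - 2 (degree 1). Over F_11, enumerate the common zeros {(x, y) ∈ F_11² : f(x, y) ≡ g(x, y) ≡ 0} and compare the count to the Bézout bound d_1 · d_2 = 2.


Common zeros: ∅; count = 0; Bézout bound = 2.

deg(f) = 2, deg(g) = 1, so Bézout bound = 2.
Scan x ∈ F_11. For each x, list the y ∈ F_11 with f(x, y) ≡ 0 and those with g(x, y) ≡ 0 (mod 11); the common zeros in that column are the intersection.
  x = 0: f ≡ 0 at y ∈ {7}; g ≡ 0 at y ∈ {10}; common: ∅.
  x = 1: f ≡ 0 at y ∈ {8}; g ≡ 0 at y ∈ {4}; common: ∅.
  x = 2: f ≡ 0 at y ∈ {4}; g ≡ 0 at y ∈ {9}; common: ∅.
  x = 3: f ≡ 0 at y ∈ {7}; g ≡ 0 at y ∈ {3}; common: ∅.
  x = 4: f ≡ 0 at y ∈ {4}; g ≡ 0 at y ∈ {8}; common: ∅.
  x = 5: f ≡ 0 at y ∈ {9}; g ≡ 0 at y ∈ {2}; common: ∅.
  x = 6: f ≡ 0 at y ∈ {6}; g ≡ 0 at y ∈ {7}; common: ∅.
  x = 7: f ≡ 0 at y ∈ {9}; g ≡ 0 at y ∈ {1}; common: ∅.
  x = 8: f ≡ 0 at y ∈ {5}; g ≡ 0 at y ∈ {6}; common: ∅.
  x = 9: f ≡ 0 at y ∈ {6}; g ≡ 0 at y ∈ {0}; common: ∅.
  x = 10: f ≡ 0 at y ∈ ∅; g ≡ 0 at y ∈ {5}; common: ∅.
Collecting: common zeros = ∅, so the count is 0.
Comparison with the Bézout bound: 0 ≤ 2 = deg(f)·deg(g), as expected for curves with no common component (the affine F_11-count falls short of the bound because intersections may lie at infinity, over extension fields, or carry multiplicity).


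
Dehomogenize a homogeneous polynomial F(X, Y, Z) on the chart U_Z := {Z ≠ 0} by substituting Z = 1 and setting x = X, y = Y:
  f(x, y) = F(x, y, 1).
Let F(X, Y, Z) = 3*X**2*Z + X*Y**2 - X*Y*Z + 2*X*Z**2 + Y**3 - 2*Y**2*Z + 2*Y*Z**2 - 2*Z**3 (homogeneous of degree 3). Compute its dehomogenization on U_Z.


f(x, y) = 3*x**2 + x*y**2 - x*y + 2*x + y**3 - 2*y**2 + 2*y - 2

On U_Z we set Z = 1. Each monomial c·X^i·Y^j·Z^k in F becomes c·x^i·y^j·1^k = c·x^i·y^j.
Substituting Z = 1: F(X, Y, 1) = 3*x**2 + x*y**2 - x*y + 2*x + y**3 - 2*y**2 + 2*y - 2.
Note: deg(f) ≤ deg(F) = 3; strict inequality happens when F is divisible by Z (lost terms).


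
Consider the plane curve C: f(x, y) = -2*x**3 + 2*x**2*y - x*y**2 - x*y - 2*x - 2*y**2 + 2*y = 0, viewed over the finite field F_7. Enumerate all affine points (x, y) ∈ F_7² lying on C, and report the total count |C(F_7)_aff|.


Affine F_7-points: {(0, 0), (0, 1), (4, 1), (4, 4), (5, 3)}; count = 5.

For each of the 49 pairs (x, y) ∈ F_7², evaluate f(x, y) mod 7. Record the zeros.
  x = 0: [0↦0, 1↦0, 2↦3, 3↦2, 4↦4, 5↦2, 6↦3]  zeros at y ∈ {0, 1}
  x = 1: [0↦3, 1↦3, 2↦4, 3↦6, 4↦2, 5↦6, 6↦4]  zeros at y ∈ ∅
  x = 2: [0↦1, 1↦5, 2↦1, 3↦3, 4↦4, 5↦4, 6↦3]  zeros at y ∈ ∅
  x = 3: [0↦3, 1↦1, 2↦3, 3↦2, 4↦5, 5↦5, 6↦2]  zeros at y ∈ ∅
  x = 4: [0↦4, 1↦0, 2↦5, 3↦5, 4↦0, 5↦4, 6↦3]  zeros at y ∈ {1, 4}
  x = 5: [0↦6, 1↦4, 2↦2, 3↦0, 4↦5, 5↦3, 6↦1]  zeros at y ∈ {3}
  x = 6: [0↦4, 1↦1, 2↦3, 3↦3, 4↦1, 5↦4, 6↦5]  zeros at y ∈ ∅
Collecting zeros: affine points = {(0, 0), (0, 1), (4, 1), (4, 4), (5, 3)}.
Total count |C(F_7)_aff| = 5.


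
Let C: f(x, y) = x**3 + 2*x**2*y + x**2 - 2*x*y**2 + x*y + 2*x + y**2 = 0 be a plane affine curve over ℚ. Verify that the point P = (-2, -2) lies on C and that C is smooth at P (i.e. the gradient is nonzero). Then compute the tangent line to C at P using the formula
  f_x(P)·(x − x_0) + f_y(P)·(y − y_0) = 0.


Tangent line at P: 16*x - 14*y + 4 = 0.

Step 1: f(-2, -2) = 0, so P lies on C.
Step 2: partial derivatives
  f_x(x, y) = 3*x**2 + 4*x*y + 2*x - 2*y**2 + y + 2, f_y(x, y) = 2*x**2 - 4*x*y + x + 2*y.
  f_x(P) = 16, f_y(P) = -14 (gradient nonzero, so P is smooth).
Step 3: tangent line at P: 16·(x − -2) + -14·(y − -2) = 0.
Expanding: 16*x - 14*y + 4 = 0.


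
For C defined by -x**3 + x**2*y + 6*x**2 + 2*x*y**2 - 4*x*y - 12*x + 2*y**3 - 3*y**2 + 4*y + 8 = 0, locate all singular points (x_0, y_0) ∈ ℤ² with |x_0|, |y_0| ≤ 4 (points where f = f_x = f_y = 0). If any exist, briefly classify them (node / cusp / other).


Singular points: {(2, 0)}; classification: cusp.

Compute partial derivatives:
  f_x = -3*x**2 + 2*x*y + 12*x + 2*y**2 - 4*y - 12.
  f_y = x**2 + 4*x*y - 4*x + 6*y**2 - 6*y + 4.
Scan x_0 ∈ {−4, ..., 4}. For each x_0, f_y(x_0, y) is a polynomial in y; find its integer roots y ∈ {−4, ..., 4}, then test f_x and f at those candidates.
  x = -4: f_y(-4, y) = 6*y**2 - 22*y + 36; no integer root y with |y| ≤ 4.
  x = -3: f_y(-3, y) = 6*y**2 - 18*y + 25; no integer root y with |y| ≤ 4.
  x = -2: f_y(-2, y) = 6*y**2 - 14*y + 16; no integer root y with |y| ≤ 4.
  x = -1: f_y(-1, y) = 6*y**2 - 10*y + 9; no integer root y with |y| ≤ 4.
  x = 0: f_y(0, y) = 6*y**2 - 6*y + 4; no integer root y with |y| ≤ 4.
  x = 1: f_y(1, y) = 6*y**2 - 2*y + 1; no integer root y with |y| ≤ 4.
  x = 2: f_y(2, y) = 6*y**2 + 2*y; vanishes at y ∈ {0}. (2, 0): f_x = 0, f = 0 — SINGULAR.
  x = 3: f_y(3, y) = 6*y**2 + 6*y + 1; no integer root y with |y| ≤ 4.
  x = 4: f_y(4, y) = 6*y**2 + 10*y + 4; vanishes at y ∈ {-1}. (4, -1): f_x = -14 ≠ 0.
Only singular point on the grid: (2, 0).
Classify: substitute x = 2 + u, y = 0 + v and expand: f = -u**3 + u**2*v + 2*u*v**2 + 2*v**3 + v**2.
No constant or linear terms (consistent with a singular point). Quadratic part: v**2. Cubic part: -u**3 + u**2*v + 2*u*v**2 + 2*v**3.
The quadratic part v**2 is a perfect square, so there is a single (double) tangent line v = 0, i.e. y = 0. Restricting the cubic part to that line (v = 0) leaves -u**3 ≠ 0, so f is not divisible by v and the branch is v² ≈ u**3 to lowest order — this is a cusp.
Classification: cusp.


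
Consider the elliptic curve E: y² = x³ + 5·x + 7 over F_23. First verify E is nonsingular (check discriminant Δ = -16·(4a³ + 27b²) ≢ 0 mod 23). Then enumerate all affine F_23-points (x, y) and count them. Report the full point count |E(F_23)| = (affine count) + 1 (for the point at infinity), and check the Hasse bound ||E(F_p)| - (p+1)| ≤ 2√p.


Affine points = {(1, 6), (1, 17), (2, 5), (2, 18), (3, 7), (3, 16), (6, 0), (11, 6), (11, 17), (12, 1), (12, 22), (18, 8), (18, 15), (21, 9), (21, 14), (22, 1), (22, 22)}; affine count = 17; |E(F_23)| = 18.

Discriminant check: Δ ∝ 4a³ + 27b² = 4·5³ + 27·7² = 4·125 + 27·49 ≡ 6 (mod 23). Nonzero ⇒ E is nonsingular.
For each x ∈ F_23, compute rhs = x³ + 5·x + 7 mod 23, then count y ∈ F_23 with y² ≡ rhs.
  x = 0: rhs = 7, matching y values: none (0 points).
  x = 1: rhs = 13, matching y values: 6, 17 (2 points).
  x = 2: rhs = 2, matching y values: 5, 18 (2 points).
  x = 3: rhs = 3, matching y values: 7, 16 (2 points).
  x = 4: rhs = 22, matching y values: none (0 points).
  x = 5: rhs = 19, matching y values: none (0 points).
  x = 6: rhs = 0, matching y values: 0 (1 points).
  x = 7: rhs = 17, matching y values: none (0 points).
  x = 8: rhs = 7, matching y values: none (0 points).
  x = 9: rhs = 22, matching y values: none (0 points).
  x = 10: rhs = 22, matching y values: none (0 points).
  x = 11: rhs = 13, matching y values: 6, 17 (2 points).
  x = 12: rhs = 1, matching y values: 1, 22 (2 points).
  x = 13: rhs = 15, matching y values: none (0 points).
  x = 14: rhs = 15, matching y values: none (0 points).
  x = 15: rhs = 7, matching y values: none (0 points).
  x = 16: rhs = 20, matching y values: none (0 points).
  x = 17: rhs = 14, matching y values: none (0 points).
  x = 18: rhs = 18, matching y values: 8, 15 (2 points).
  x = 19: rhs = 15, matching y values: none (0 points).
  x = 20: rhs = 11, matching y values: none (0 points).
  x = 21: rhs = 12, matching y values: 9, 14 (2 points).
  x = 22: rhs = 1, matching y values: 1, 22 (2 points).
Total affine count: 17.
Full point count |E(F_23)| = 17 + 1 = 18.
Hasse bound: |18 − (23+1)| = |-6| = 6 ≤ 2√23 ≈ 9.5917 ✓.
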